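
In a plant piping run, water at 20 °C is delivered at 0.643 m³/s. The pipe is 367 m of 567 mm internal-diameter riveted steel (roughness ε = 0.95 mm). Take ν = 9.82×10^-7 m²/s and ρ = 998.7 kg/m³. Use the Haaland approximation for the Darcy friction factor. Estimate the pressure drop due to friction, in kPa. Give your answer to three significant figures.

V = 4Q/(πD²) = 4·0.643/(π·0.567²) = 2.547 m/s
Re = VD/ν = 2.547·0.567/9.82×10^-7 = 1.47×10^6 → turbulent
ε/D = 0.95/567 = 0.00168
Haaland: f = 0.02253
h_f = f(L/D)V²/(2g) = 0.02253·(367/0.567)·2.547²/(2·9.81) = 4.819 m
Δp = ρg·h_f = 998.7·9.81·4.819 = 47.22 kPa

Δp ≈ 47.2 kPa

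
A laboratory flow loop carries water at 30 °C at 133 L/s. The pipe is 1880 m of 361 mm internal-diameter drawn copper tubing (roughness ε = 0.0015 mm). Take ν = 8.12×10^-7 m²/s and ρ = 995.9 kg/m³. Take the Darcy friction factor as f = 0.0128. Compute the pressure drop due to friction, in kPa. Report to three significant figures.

Δp ≈ 56.0 kPa

V = 4Q/(πD²) = 4·0.133/(π·0.361²) = 1.299 m/s
h_f = f(L/D)V²/(2g) = 0.01280·(1880/0.361)·1.299²/(2·9.81) = 5.737 m
Δp = ρg·h_f = 995.9·9.81·5.737 = 56.05 kPa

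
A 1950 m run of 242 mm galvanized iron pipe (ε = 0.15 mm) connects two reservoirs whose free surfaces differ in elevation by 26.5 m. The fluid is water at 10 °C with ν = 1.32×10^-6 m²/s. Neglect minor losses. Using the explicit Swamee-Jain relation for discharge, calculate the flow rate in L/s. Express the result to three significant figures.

Q ≈ 85.4 L/s

Swamee-Jain (Type II): Q = -0.965·√(gD⁵h_f/L)·ln[ε/(3.7D) + √(3.17ν²L/(gD³h_f))]
√(gD⁵h_f/L) = √(9.81·0.242⁵·26.5/1950) = 0.01052
ε/(3.7D) = 1.68×10^-4; √(3.17ν²L/(gD³h_f)) = 5.41×10^-5
Q = -0.965·0.01052·ln(2.216×10^-4) = 0.08542 m³/s
Check: V = 1.86 m/s, Re = 3.40×10^5, f = 0.01884, h_f = 26.7 m ≈ 26.5 m ✓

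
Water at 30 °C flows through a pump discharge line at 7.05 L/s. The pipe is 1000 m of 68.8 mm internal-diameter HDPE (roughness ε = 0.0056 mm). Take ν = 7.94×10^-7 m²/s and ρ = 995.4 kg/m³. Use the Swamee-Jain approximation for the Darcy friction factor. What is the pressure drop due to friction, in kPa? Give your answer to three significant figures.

Δp ≈ 437 kPa

V = 4Q/(πD²) = 4·0.00705/(π·0.0688²) = 1.896 m/s
Re = VD/ν = 1.896·0.0688/7.94×10^-7 = 1.64×10^5 → turbulent
ε/D = 0.0056/68.8 = 8.14×10^-5
Swamee-Jain: f = 0.01678
h_f = f(L/D)V²/(2g) = 0.01678·(1000/0.0688)·1.896²/(2·9.81) = 44.71 m
Δp = ρg·h_f = 995.4·9.81·44.71 = 436.5 kPa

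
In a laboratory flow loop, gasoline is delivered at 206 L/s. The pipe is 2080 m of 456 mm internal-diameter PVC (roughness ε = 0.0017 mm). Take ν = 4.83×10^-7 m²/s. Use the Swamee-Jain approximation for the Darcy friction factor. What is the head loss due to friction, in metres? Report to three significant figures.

V = 4Q/(πD²) = 4·0.206/(π·0.456²) = 1.261 m/s
Re = VD/ν = 1.261·0.456/4.83×10^-7 = 1.19×10^6 → turbulent
ε/D = 0.0017/456 = 3.73×10^-6
Swamee-Jain: f = 0.01138
h_f = f(L/D)V²/(2g) = 0.01138·(2080/0.456)·1.261²/(2·9.81) = 4.209 m

h_f ≈ 4.21 m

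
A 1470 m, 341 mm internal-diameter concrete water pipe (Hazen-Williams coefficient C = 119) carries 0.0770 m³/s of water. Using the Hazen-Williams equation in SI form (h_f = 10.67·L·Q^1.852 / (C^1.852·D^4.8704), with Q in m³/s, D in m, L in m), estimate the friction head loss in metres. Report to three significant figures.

h_f = 10.67·1470·0.0770^1.852 / (119^1.852·0.341^4.8704) = 3.673 m

h_f ≈ 3.67 m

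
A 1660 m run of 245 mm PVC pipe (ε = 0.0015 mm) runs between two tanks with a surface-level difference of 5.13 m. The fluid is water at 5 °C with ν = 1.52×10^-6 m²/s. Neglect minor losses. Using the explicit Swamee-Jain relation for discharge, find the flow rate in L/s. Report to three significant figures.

Swamee-Jain (Type II): Q = -0.965·√(gD⁵h_f/L)·ln[ε/(3.7D) + √(3.17ν²L/(gD³h_f))]
√(gD⁵h_f/L) = √(9.81·0.245⁵·5.13/1660) = 0.005173
ε/(3.7D) = 1.65×10^-6; √(3.17ν²L/(gD³h_f)) = 1.28×10^-4
Q = -0.965·0.005173·ln(1.298×10^-4) = 0.04468 m³/s
Check: V = 0.948 m/s, Re = 1.53×10^5, f = 0.01643, h_f = 5.10 m ≈ 5.13 m ✓

Q ≈ 44.7 L/s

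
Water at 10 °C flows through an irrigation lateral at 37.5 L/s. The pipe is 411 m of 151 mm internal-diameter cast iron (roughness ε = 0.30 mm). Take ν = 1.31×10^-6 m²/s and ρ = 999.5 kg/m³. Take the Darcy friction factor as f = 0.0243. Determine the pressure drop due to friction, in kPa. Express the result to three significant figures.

V = 4Q/(πD²) = 4·0.0375/(π·0.151²) = 2.094 m/s
h_f = f(L/D)V²/(2g) = 0.02430·(411/0.151)·2.094²/(2·9.81) = 14.78 m
Δp = ρg·h_f = 999.5·9.81·14.78 = 144.9 kPa

Δp ≈ 145 kPa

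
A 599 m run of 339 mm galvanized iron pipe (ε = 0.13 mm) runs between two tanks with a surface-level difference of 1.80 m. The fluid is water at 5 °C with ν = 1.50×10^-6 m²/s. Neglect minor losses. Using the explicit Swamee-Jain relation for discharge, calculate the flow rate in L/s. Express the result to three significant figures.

Swamee-Jain (Type II): Q = -0.965·√(gD⁵h_f/L)·ln[ε/(3.7D) + √(3.17ν²L/(gD³h_f))]
√(gD⁵h_f/L) = √(9.81·0.339⁵·1.80/599) = 0.01149
ε/(3.7D) = 1.04×10^-4; √(3.17ν²L/(gD³h_f)) = 7.88×10^-5
Q = -0.965·0.01149·ln(1.825×10^-4) = 0.09544 m³/s
Check: V = 1.06 m/s, Re = 2.39×10^5, f = 0.01798, h_f = 1.81 m ≈ 1.80 m ✓

Q ≈ 95.4 L/s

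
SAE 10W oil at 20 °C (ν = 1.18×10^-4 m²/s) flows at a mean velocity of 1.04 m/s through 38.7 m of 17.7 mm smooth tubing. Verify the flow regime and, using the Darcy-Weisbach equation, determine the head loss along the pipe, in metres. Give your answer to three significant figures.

h_f ≈ 49.4 m

Re = VD/ν = 1.04·0.01770/1.18×10^-4 = 156 → laminar (Re < 2300)
f = 64/Re = 0.4103
h_f = f(L/D)V²/(2g) = 0.4103·(38.7/0.01770)·1.04²/(2·9.81) = 49.45 m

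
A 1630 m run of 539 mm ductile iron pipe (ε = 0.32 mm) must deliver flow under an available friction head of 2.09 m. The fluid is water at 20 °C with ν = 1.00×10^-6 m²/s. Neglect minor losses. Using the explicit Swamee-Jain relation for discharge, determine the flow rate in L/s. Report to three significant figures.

Q ≈ 197 L/s

Swamee-Jain (Type II): Q = -0.965·√(gD⁵h_f/L)·ln[ε/(3.7D) + √(3.17ν²L/(gD³h_f))]
√(gD⁵h_f/L) = √(9.81·0.539⁵·2.09/1630) = 0.02392
ε/(3.7D) = 1.60×10^-4; √(3.17ν²L/(gD³h_f)) = 4.01×10^-5
Q = -0.965·0.02392·ln(2.006×10^-4) = 0.1965 m³/s
Check: V = 0.861 m/s, Re = 4.64×10^5, f = 0.01840, h_f = 2.10 m ≈ 2.09 m ✓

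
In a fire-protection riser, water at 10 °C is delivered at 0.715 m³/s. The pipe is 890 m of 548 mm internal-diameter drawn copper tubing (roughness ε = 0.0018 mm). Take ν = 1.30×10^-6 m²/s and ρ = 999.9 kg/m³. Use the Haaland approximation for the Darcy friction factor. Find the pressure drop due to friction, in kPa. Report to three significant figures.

Δp ≈ 83.5 kPa

V = 4Q/(πD²) = 4·0.715/(π·0.548²) = 3.031 m/s
Re = VD/ν = 3.031·0.548/1.30×10^-6 = 1.28×10^6 → turbulent
ε/D = 0.0018/548 = 3.28×10^-6
Haaland: f = 0.01119
h_f = f(L/D)V²/(2g) = 0.01119·(890/0.548)·3.031²/(2·9.81) = 8.510 m
Δp = ρg·h_f = 999.9·9.81·8.510 = 83.48 kPa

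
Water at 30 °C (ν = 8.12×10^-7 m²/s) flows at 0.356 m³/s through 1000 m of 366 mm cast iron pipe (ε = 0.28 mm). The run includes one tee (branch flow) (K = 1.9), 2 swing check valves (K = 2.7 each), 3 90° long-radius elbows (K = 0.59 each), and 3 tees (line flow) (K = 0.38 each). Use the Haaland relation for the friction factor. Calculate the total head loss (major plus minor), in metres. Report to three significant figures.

V = 4Q/(πD²) = 3.384 m/s; V²/2g = 0.5836 m
Re = 1.53×10^6, ε/D = 7.65×10^-4 → f = 0.01867 (Haaland)
Major: h_f = f(L/D)·V²/2g = 0.01867·2732·0.5836 = 29.76 m
Minor: ΣK = 10.2; h_m = ΣK·V²/2g = 5.958 m
Total H_L = 29.76 + 5.958 = 35.72 m

H_L ≈ 35.7 m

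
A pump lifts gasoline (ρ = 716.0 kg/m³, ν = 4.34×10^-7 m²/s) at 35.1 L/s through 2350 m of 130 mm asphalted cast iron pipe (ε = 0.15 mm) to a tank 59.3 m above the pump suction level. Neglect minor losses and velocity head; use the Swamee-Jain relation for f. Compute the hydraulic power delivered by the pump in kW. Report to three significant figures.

V = 4Q/(πD²) = 2.644 m/s; Re = 7.92×10^5; ε/D = 0.00115; f = 0.02078
h_f = f(L/D)V²/2g = 133.9 m
Total head H = z + h_f = 59.3 + 133.9 = 193.2 m
P_hyd = ρgQH = 716.0·9.81·0.0351·193.2 = 47.63 kW

P_hyd ≈ 47.6 kW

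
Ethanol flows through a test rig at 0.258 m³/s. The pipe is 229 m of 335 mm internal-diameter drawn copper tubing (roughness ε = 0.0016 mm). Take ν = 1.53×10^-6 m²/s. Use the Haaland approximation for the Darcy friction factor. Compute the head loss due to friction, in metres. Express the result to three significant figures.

V = 4Q/(πD²) = 4·0.258/(π·0.335²) = 2.927 m/s
Re = VD/ν = 2.927·0.335/1.53×10^-6 = 6.41×10^5 → turbulent
ε/D = 0.0016/335 = 4.78×10^-6
Haaland: f = 0.01256
h_f = f(L/D)V²/(2g) = 0.01256·(229/0.335)·2.927²/(2·9.81) = 3.751 m

h_f ≈ 3.75 m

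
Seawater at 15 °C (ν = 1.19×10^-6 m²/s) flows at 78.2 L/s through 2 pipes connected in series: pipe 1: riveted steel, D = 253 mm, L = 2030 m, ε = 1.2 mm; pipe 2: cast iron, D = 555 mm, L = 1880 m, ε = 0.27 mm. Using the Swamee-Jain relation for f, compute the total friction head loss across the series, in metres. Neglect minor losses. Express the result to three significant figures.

H ≈ 30.3 m

Pipe 1: V = 1.556 m/s, Re = 3.31×10^5, ε/D = 0.00474, f = 0.03032, h_1 = f(L/D)V²/2g = 30.00 m
Pipe 2: V = 0.3232 m/s, Re = 1.51×10^5, ε/D = 4.86×10^-4, f = 0.01940, h_2 = f(L/D)V²/2g = 0.3499 m
Series → Q common, losses add: H = Σh = 30.35 m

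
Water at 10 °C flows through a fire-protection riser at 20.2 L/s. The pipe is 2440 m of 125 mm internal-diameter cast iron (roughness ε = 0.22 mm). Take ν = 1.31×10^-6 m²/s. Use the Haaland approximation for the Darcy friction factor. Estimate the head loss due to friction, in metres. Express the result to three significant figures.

h_f ≈ 64.1 m

V = 4Q/(πD²) = 4·0.0202/(π·0.125²) = 1.646 m/s
Re = VD/ν = 1.646·0.125/1.31×10^-6 = 1.57×10^5 → turbulent
ε/D = 0.22/125 = 0.00176
Haaland: f = 0.02376
h_f = f(L/D)V²/(2g) = 0.02376·(2440/0.125)·1.646²/(2·9.81) = 64.06 m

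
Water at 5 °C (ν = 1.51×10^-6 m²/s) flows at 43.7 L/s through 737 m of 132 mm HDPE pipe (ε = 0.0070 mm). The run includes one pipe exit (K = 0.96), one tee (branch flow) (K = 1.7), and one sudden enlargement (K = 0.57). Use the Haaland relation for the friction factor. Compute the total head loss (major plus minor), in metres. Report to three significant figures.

H_L ≈ 45.2 m

V = 4Q/(πD²) = 3.193 m/s; V²/2g = 0.5197 m
Re = 2.79×10^5, ε/D = 5.30×10^-5 → f = 0.01498 (Haaland)
Major: h_f = f(L/D)·V²/2g = 0.01498·5583·0.5197 = 43.48 m
Minor: ΣK = 3.23; h_m = ΣK·V²/2g = 1.679 m
Total H_L = 43.48 + 1.679 = 45.16 m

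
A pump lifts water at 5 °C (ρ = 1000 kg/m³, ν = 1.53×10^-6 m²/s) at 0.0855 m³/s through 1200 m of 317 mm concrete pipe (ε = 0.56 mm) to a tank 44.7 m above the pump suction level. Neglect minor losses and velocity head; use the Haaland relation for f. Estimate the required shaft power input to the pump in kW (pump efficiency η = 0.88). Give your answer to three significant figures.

V = 4Q/(πD²) = 1.083 m/s; Re = 2.24×10^5; ε/D = 0.00177; f = 0.02348
h_f = f(L/D)V²/2g = 5.316 m
Total head H = z + h_f = 44.7 + 5.316 = 50.02 m
P_hyd = ρgQH = 1000·9.81·0.0855·50.02 = 41.95 kW
P_shaft = P_hyd/η = 41.95/0.88 = 47.67 kW

P_shaft ≈ 47.7 kW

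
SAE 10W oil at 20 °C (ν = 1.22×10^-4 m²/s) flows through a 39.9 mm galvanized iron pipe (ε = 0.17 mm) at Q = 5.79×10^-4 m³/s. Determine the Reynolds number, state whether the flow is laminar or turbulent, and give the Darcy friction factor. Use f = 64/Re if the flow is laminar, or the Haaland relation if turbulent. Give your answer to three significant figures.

Re ≈ 151; laminar; f = 64/Re ≈ 0.423

V = 4Q/(πD²) = 0.4631 m/s
Re = VD/ν = 0.4631·0.0399/1.22×10^-4 = 151
Re < 2300 → laminar → f = 64/Re = 0.4226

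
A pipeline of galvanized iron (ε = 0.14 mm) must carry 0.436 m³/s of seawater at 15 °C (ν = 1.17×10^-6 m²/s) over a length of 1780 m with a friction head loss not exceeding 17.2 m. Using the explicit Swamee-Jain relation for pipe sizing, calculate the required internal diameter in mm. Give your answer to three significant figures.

D ≈ 488 mm

Swamee-Jain (Type III): D = 0.66·[ε^1.25·(LQ²/(gh_f))^4.75 + ν·Q^9.4·(L/(gh_f))^5.2]^0.04
LQ²/(gh_f) = 2.005; L/(gh_f) = 10.55
Term 1 = ε^1.25·(…)^4.75 = 4.15×10^-4; Term 2 = ν·Q^9.4·(…)^5.2 = 1.00×10^-4
D = 0.66·(4.15×10^-4 + 1.00×10^-4)^0.04 = 0.4875 m = 488 mm
Check: V = 2.34 m/s, Re = 9.73×10^5, f = 0.01566, h_f = 15.9 m ≈ 17.2 m ✓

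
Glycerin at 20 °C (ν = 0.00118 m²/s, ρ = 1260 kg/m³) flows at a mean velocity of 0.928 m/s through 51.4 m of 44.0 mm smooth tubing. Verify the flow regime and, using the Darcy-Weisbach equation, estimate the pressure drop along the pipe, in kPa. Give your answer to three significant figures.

Δp ≈ 1170 kPa

Re = VD/ν = 0.928·0.04400/0.00118 = 34.6 → laminar (Re < 2300)
f = 64/Re = 1.850
h_f = f(L/D)V²/(2g) = 1.850·(51.4/0.04400)·0.928²/(2·9.81) = 94.84 m
Δp = ρg·h_f = 1260·9.81·94.84 = 1172 kPa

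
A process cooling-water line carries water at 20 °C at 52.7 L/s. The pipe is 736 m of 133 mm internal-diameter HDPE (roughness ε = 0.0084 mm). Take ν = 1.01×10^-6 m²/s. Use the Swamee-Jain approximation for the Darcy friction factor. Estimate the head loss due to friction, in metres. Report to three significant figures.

h_f ≈ 56.9 m

V = 4Q/(πD²) = 4·0.0527/(π·0.133²) = 3.793 m/s
Re = VD/ν = 3.793·0.133/1.01×10^-6 = 5.00×10^5 → turbulent
ε/D = 0.0084/133 = 6.32×10^-5
Swamee-Jain: f = 0.01401
h_f = f(L/D)V²/(2g) = 0.01401·(736/0.133)·3.793²/(2·9.81) = 56.88 m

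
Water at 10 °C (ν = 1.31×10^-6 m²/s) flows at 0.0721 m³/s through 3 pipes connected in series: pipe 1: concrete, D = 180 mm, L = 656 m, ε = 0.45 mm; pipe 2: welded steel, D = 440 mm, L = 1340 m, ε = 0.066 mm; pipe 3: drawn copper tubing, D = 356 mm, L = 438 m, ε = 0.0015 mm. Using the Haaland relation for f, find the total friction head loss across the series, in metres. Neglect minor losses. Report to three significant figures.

H ≈ 38.8 m

Pipe 1: V = 2.833 m/s, Re = 3.89×10^5, ε/D = 0.00250, f = 0.02528, h_1 = f(L/D)V²/2g = 37.69 m
Pipe 2: V = 0.4742 m/s, Re = 1.59×10^5, ε/D = 1.50×10^-4, f = 0.01711, h_2 = f(L/D)V²/2g = 0.5973 m
Pipe 3: V = 0.7243 m/s, Re = 1.97×10^5, ε/D = 4.21×10^-6, f = 0.01557, h_3 = f(L/D)V²/2g = 0.5123 m
Series → Q common, losses add: H = Σh = 38.80 m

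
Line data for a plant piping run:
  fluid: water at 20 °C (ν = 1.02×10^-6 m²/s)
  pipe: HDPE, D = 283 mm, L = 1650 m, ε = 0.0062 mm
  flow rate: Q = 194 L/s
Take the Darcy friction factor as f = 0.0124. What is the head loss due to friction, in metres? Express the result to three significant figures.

h_f ≈ 35.1 m

V = 4Q/(πD²) = 4·0.194/(π·0.283²) = 3.084 m/s
h_f = f(L/D)V²/(2g) = 0.01240·(1650/0.283)·3.084²/(2·9.81) = 35.05 m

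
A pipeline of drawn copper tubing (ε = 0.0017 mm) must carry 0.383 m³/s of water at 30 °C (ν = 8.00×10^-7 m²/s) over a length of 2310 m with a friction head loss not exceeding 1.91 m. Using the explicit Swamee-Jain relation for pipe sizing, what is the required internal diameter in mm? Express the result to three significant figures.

Swamee-Jain (Type III): D = 0.66·[ε^1.25·(LQ²/(gh_f))^4.75 + ν·Q^9.4·(L/(gh_f))^5.2]^0.04
LQ²/(gh_f) = 18.08; L/(gh_f) = 123.3
Term 1 = ε^1.25·(…)^4.75 = 0.0576; Term 2 = ν·Q^9.4·(…)^5.2 = 7.21
D = 0.66·(0.0576 + 7.21)^0.04 = 0.7145 m = 714 mm
Check: V = 0.955 m/s, Re = 8.53×10^5, f = 0.01198, h_f = 1.80 m ≈ 1.91 m ✓

D ≈ 714 mm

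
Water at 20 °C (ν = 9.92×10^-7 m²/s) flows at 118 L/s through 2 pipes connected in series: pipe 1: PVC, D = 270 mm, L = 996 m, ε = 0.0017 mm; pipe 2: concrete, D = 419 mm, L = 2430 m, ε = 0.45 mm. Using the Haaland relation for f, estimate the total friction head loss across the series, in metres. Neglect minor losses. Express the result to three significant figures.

H ≈ 14.8 m

Pipe 1: V = 2.061 m/s, Re = 5.61×10^5, ε/D = 6.30×10^-6, f = 0.01287, h_1 = f(L/D)V²/2g = 10.28 m
Pipe 2: V = 0.8558 m/s, Re = 3.61×10^5, ε/D = 0.00107, f = 0.02070, h_2 = f(L/D)V²/2g = 4.481 m
Series → Q common, losses add: H = Σh = 14.76 m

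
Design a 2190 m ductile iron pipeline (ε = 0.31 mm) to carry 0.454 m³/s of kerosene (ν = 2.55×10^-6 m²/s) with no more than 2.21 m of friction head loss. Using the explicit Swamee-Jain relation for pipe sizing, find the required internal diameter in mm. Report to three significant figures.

D ≈ 798 mm

Swamee-Jain (Type III): D = 0.66·[ε^1.25·(LQ²/(gh_f))^4.75 + ν·Q^9.4·(L/(gh_f))^5.2]^0.04
LQ²/(gh_f) = 20.82; L/(gh_f) = 101.0
Term 1 = ε^1.25·(…)^4.75 = 75.3; Term 2 = ν·Q^9.4·(…)^5.2 = 40.3
D = 0.66·(75.3 + 40.3)^0.04 = 0.7981 m = 798 mm
Check: V = 0.907 m/s, Re = 2.84×10^5, f = 0.01773, h_f = 2.04 m ≈ 2.21 m ✓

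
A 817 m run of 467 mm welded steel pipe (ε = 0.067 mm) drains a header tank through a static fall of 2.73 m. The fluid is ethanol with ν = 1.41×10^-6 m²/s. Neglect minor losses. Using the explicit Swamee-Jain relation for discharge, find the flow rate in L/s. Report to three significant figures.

Q ≈ 245 L/s

Swamee-Jain (Type II): Q = -0.965·√(gD⁵h_f/L)·ln[ε/(3.7D) + √(3.17ν²L/(gD³h_f))]
√(gD⁵h_f/L) = √(9.81·0.467⁵·2.73/817) = 0.02698
ε/(3.7D) = 3.88×10^-5; √(3.17ν²L/(gD³h_f)) = 4.34×10^-5
Q = -0.965·0.02698·ln(8.222×10^-5) = 0.2449 m³/s
Check: V = 1.43 m/s, Re = 4.74×10^5, f = 0.01503, h_f = 2.74 m ≈ 2.73 m ✓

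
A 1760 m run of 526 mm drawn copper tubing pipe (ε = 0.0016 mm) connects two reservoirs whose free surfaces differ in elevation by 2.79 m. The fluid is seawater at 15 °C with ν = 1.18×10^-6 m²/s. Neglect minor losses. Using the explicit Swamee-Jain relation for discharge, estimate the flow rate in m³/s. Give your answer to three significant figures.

Q ≈ 0.242 m³/s

Swamee-Jain (Type II): Q = -0.965·√(gD⁵h_f/L)·ln[ε/(3.7D) + √(3.17ν²L/(gD³h_f))]
√(gD⁵h_f/L) = √(9.81·0.526⁵·2.79/1760) = 0.02502
ε/(3.7D) = 8.22×10^-7; √(3.17ν²L/(gD³h_f)) = 4.42×10^-5
Q = -0.965·0.02502·ln(4.498×10^-5) = 0.2417 m³/s
Check: V = 1.11 m/s, Re = 4.96×10^5, f = 0.01316, h_f = 2.78 m ≈ 2.79 m ✓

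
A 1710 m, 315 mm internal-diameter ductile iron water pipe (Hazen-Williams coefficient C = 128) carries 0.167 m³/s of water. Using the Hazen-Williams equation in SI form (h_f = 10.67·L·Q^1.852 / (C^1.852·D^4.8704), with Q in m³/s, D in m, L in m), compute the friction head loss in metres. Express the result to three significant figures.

h_f = 10.67·1710·0.167^1.852 / (128^1.852·0.315^4.8704) = 23.04 m

h_f ≈ 23.0 m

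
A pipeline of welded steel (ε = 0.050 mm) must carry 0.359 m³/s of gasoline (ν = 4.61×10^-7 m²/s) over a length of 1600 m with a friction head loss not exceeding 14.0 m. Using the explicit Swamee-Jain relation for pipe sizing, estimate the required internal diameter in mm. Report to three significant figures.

D ≈ 440 mm

Swamee-Jain (Type III): D = 0.66·[ε^1.25·(LQ²/(gh_f))^4.75 + ν·Q^9.4·(L/(gh_f))^5.2]^0.04
LQ²/(gh_f) = 1.501; L/(gh_f) = 11.65
Term 1 = ε^1.25·(…)^4.75 = 2.90×10^-5; Term 2 = ν·Q^9.4·(…)^5.2 = 1.06×10^-5
D = 0.66·(2.90×10^-5 + 1.06×10^-5)^0.04 = 0.4400 m = 440 mm
Check: V = 2.36 m/s, Re = 2.25×10^6, f = 0.01303, h_f = 13.5 m ≈ 14.0 m ✓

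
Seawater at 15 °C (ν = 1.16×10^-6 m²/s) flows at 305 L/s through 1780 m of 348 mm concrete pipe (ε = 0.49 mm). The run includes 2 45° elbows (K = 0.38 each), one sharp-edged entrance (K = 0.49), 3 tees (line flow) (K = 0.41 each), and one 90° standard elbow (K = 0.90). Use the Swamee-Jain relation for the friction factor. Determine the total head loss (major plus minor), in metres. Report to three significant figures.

H_L ≈ 60.0 m

V = 4Q/(πD²) = 3.207 m/s; V²/2g = 0.5241 m
Re = 9.62×10^5, ε/D = 0.00141 → f = 0.02171 (Swamee-Jain)
Major: h_f = f(L/D)·V²/2g = 0.02171·5115·0.5241 = 58.20 m
Minor: ΣK = 3.38; h_m = ΣK·V²/2g = 1.771 m
Total H_L = 58.20 + 1.771 = 59.97 m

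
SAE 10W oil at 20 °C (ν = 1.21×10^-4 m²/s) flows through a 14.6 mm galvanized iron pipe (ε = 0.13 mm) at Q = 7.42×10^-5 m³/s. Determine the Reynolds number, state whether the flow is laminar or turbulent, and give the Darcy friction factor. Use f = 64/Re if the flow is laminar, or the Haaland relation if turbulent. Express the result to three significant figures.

Re ≈ 53.5; laminar; f = 64/Re ≈ 1.20

V = 4Q/(πD²) = 0.4432 m/s
Re = VD/ν = 0.4432·0.0146/1.21×10^-4 = 53.5
Re < 2300 → laminar → f = 64/Re = 1.197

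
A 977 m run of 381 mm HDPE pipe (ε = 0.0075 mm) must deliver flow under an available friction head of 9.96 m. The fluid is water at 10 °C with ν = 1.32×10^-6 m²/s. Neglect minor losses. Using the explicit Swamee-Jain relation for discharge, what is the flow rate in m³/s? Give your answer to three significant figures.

Swamee-Jain (Type II): Q = -0.965·√(gD⁵h_f/L)·ln[ε/(3.7D) + √(3.17ν²L/(gD³h_f))]
√(gD⁵h_f/L) = √(9.81·0.381⁵·9.96/977) = 0.02834
ε/(3.7D) = 5.32×10^-6; √(3.17ν²L/(gD³h_f)) = 3.16×10^-5
Q = -0.965·0.02834·ln(3.692×10^-5) = 0.2791 m³/s
Check: V = 2.45 m/s, Re = 7.07×10^5, f = 0.01270, h_f = 9.95 m ≈ 9.96 m ✓

Q ≈ 0.279 m³/s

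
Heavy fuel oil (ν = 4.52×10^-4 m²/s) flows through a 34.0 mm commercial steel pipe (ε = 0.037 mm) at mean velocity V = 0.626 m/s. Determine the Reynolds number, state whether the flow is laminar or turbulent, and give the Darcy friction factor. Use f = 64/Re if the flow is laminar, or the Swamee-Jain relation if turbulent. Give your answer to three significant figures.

Re ≈ 47.1; laminar; f = 64/Re ≈ 1.36

Re = VD/ν = 0.6260·0.0340/4.52×10^-4 = 47.1
Re < 2300 → laminar → f = 64/Re = 1.359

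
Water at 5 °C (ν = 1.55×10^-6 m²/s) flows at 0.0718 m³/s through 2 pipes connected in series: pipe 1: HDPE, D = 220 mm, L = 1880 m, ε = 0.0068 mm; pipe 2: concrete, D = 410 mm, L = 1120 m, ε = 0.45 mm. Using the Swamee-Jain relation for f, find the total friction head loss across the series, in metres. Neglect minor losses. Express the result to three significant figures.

H ≈ 24.2 m

Pipe 1: V = 1.889 m/s, Re = 2.68×10^5, ε/D = 3.09×10^-5, f = 0.01501, h_1 = f(L/D)V²/2g = 23.33 m
Pipe 2: V = 0.5438 m/s, Re = 1.44×10^5, ε/D = 0.00110, f = 0.02203, h_2 = f(L/D)V²/2g = 0.9070 m
Series → Q common, losses add: H = Σh = 24.24 m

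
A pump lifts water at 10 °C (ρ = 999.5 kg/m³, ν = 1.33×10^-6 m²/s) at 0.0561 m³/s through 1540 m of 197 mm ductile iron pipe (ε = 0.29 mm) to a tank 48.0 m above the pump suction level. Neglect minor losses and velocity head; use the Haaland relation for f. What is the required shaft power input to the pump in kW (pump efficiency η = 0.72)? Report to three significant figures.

P_shaft ≈ 59.8 kW

V = 4Q/(πD²) = 1.841 m/s; Re = 2.73×10^5; ε/D = 0.00147; f = 0.02238
h_f = f(L/D)V²/2g = 30.21 m
Total head H = z + h_f = 48.0 + 30.21 = 78.21 m
P_hyd = ρgQH = 999.5·9.81·0.0561·78.21 = 43.02 kW
P_shaft = P_hyd/η = 43.02/0.72 = 59.75 kW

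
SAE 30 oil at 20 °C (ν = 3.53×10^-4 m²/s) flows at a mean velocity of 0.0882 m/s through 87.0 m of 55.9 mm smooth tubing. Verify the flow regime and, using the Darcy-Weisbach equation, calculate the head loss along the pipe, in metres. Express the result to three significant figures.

Re = VD/ν = 0.0882·0.05590/3.53×10^-4 = 14.0 → laminar (Re < 2300)
f = 64/Re = 4.582
h_f = f(L/D)V²/(2g) = 4.582·(87.0/0.05590)·0.0882²/(2·9.81) = 2.828 m

h_f ≈ 2.83 m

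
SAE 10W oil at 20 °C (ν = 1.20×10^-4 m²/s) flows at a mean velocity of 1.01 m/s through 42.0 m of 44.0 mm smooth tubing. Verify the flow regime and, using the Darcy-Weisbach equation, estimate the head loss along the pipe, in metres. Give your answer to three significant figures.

Re = VD/ν = 1.01·0.04400/1.20×10^-4 = 370 → laminar (Re < 2300)
f = 64/Re = 0.1728
h_f = f(L/D)V²/(2g) = 0.1728·(42.0/0.04400)·1.01²/(2·9.81) = 8.577 m

h_f ≈ 8.58 m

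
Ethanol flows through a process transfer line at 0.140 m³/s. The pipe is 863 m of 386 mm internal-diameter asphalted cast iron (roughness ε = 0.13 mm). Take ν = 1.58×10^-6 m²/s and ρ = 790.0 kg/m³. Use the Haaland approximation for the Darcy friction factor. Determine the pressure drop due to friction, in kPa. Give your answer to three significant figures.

Δp ≈ 21.6 kPa

V = 4Q/(πD²) = 4·0.140/(π·0.386²) = 1.196 m/s
Re = VD/ν = 1.196·0.386/1.58×10^-6 = 2.92×10^5 → turbulent
ε/D = 0.13/386 = 3.37×10^-4
Haaland: f = 0.01709
h_f = f(L/D)V²/(2g) = 0.01709·(863/0.386)·1.196²/(2·9.81) = 2.788 m
Δp = ρg·h_f = 790.0·9.81·2.788 = 21.61 kPa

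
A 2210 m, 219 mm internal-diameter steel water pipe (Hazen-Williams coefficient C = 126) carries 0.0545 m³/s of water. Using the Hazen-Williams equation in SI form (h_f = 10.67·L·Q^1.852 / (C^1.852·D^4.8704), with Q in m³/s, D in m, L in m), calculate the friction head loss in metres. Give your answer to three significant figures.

h_f ≈ 22.6 m

h_f = 10.67·2210·0.0545^1.852 / (126^1.852·0.219^4.8704) = 22.63 m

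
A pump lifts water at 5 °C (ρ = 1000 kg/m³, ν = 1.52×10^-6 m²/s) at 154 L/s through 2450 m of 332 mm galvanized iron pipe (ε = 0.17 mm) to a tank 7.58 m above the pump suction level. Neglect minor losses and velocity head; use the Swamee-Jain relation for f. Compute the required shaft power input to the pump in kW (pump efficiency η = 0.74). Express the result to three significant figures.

P_shaft ≈ 59.4 kW

V = 4Q/(πD²) = 1.779 m/s; Re = 3.89×10^5; ε/D = 5.12×10^-4; f = 0.01810
h_f = f(L/D)V²/2g = 21.54 m
Total head H = z + h_f = 7.58 + 21.54 = 29.12 m
P_hyd = ρgQH = 1000·9.81·0.154·29.12 = 43.99 kW
P_shaft = P_hyd/η = 43.99/0.74 = 59.45 kW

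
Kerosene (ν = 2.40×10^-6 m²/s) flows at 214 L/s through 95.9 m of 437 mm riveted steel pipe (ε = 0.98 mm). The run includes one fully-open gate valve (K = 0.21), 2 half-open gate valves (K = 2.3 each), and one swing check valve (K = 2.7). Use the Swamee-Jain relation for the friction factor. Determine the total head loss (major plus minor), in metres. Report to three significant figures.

V = 4Q/(πD²) = 1.427 m/s; V²/2g = 0.1038 m
Re = 2.60×10^5, ε/D = 0.00224 → f = 0.02495 (Swamee-Jain)
Major: h_f = f(L/D)·V²/2g = 0.02495·219.5·0.1038 = 0.5681 m
Minor: ΣK = 7.51; h_m = ΣK·V²/2g = 0.7792 m
Total H_L = 0.5681 + 0.7792 = 1.347 m

H_L ≈ 1.35 m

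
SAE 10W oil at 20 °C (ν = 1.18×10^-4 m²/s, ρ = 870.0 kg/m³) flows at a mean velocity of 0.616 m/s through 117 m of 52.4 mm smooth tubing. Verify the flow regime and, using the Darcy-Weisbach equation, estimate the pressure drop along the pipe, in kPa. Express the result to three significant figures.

Re = VD/ν = 0.616·0.05240/1.18×10^-4 = 274 → laminar (Re < 2300)
f = 64/Re = 0.2340
h_f = f(L/D)V²/(2g) = 0.2340·(117/0.05240)·0.616²/(2·9.81) = 10.10 m
Δp = ρg·h_f = 870.0·9.81·10.10 = 86.23 kPa

Δp ≈ 86.2 kPa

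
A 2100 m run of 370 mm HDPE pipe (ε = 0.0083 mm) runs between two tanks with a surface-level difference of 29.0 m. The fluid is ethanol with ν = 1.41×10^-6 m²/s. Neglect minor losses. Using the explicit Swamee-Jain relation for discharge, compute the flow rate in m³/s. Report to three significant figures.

Swamee-Jain (Type II): Q = -0.965·√(gD⁵h_f/L)·ln[ε/(3.7D) + √(3.17ν²L/(gD³h_f))]
√(gD⁵h_f/L) = √(9.81·0.370⁵·29.0/2100) = 0.03065
ε/(3.7D) = 6.06×10^-6; √(3.17ν²L/(gD³h_f)) = 3.03×10^-5
Q = -0.965·0.03065·ln(3.637×10^-5) = 0.3023 m³/s
Check: V = 2.81 m/s, Re = 7.38×10^5, f = 0.01267, h_f = 29.0 m ≈ 29.0 m ✓

Q ≈ 0.302 m³/s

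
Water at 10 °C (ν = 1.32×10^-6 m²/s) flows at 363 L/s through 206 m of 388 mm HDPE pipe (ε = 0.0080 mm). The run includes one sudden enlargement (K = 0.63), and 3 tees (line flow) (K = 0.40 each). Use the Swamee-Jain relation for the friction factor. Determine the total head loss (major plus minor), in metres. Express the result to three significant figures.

H_L ≈ 4.01 m

V = 4Q/(πD²) = 3.070 m/s; V²/2g = 0.4804 m
Re = 9.02×10^5, ε/D = 2.06×10^-5 → f = 0.01227 (Swamee-Jain)
Major: h_f = f(L/D)·V²/2g = 0.01227·530.9·0.4804 = 3.130 m
Minor: ΣK = 1.83; h_m = ΣK·V²/2g = 0.8791 m
Total H_L = 3.130 + 0.8791 = 4.009 m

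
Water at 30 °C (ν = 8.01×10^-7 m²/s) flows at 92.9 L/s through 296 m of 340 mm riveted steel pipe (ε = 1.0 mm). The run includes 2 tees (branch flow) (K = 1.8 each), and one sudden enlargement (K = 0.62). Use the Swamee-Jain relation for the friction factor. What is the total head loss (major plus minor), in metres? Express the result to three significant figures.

V = 4Q/(πD²) = 1.023 m/s; V²/2g = 0.05336 m
Re = 4.34×10^5, ε/D = 0.00294 → f = 0.02646 (Swamee-Jain)
Major: h_f = f(L/D)·V²/2g = 0.02646·870.6·0.05336 = 1.229 m
Minor: ΣK = 4.22; h_m = ΣK·V²/2g = 0.2252 m
Total H_L = 1.229 + 0.2252 = 1.454 m

H_L ≈ 1.45 m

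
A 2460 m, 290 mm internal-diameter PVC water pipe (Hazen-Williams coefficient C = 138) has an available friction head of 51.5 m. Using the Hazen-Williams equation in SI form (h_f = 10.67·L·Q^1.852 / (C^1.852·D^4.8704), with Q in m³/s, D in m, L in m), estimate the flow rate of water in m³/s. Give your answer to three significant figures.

Rearranging: Q = [h_f·C^1.852·D^4.8704 / (10.67·L)]^(1/1.852)
Q = [51.5·138^1.852·0.290^4.8704 / (10.67·2460)]^0.540 = 0.1838 m³/s

Q ≈ 0.184 m³/s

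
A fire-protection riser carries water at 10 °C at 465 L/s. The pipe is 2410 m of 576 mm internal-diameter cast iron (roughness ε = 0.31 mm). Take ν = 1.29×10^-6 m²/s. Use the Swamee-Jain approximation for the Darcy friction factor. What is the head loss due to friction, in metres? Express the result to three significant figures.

h_f ≈ 12.0 m

V = 4Q/(πD²) = 4·0.465/(π·0.576²) = 1.785 m/s
Re = VD/ν = 1.785·0.576/1.29×10^-6 = 7.97×10^5 → turbulent
ε/D = 0.31/576 = 5.38×10^-4
Swamee-Jain: f = 0.01768
h_f = f(L/D)V²/(2g) = 0.01768·(2410/0.576)·1.785²/(2·9.81) = 12.00 m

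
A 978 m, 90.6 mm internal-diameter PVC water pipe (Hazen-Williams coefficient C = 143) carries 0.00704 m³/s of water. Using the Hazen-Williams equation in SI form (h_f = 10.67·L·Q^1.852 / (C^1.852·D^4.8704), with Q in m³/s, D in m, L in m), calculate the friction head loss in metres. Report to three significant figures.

h_f ≈ 13.2 m

h_f = 10.67·978·0.00704^1.852 / (143^1.852·0.0906^4.8704) = 13.17 m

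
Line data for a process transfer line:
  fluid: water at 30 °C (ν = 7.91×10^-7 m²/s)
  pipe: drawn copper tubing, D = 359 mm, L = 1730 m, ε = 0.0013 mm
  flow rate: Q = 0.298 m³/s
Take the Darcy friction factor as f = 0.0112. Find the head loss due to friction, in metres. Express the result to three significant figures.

V = 4Q/(πD²) = 4·0.298/(π·0.359²) = 2.944 m/s
h_f = f(L/D)V²/(2g) = 0.01120·(1730/0.359)·2.944²/(2·9.81) = 23.84 m

h_f ≈ 23.8 m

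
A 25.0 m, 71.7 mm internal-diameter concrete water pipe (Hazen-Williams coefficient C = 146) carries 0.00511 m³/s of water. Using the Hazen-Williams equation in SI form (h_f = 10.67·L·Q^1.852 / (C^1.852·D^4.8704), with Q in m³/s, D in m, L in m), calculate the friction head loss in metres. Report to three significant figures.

h_f ≈ 0.559 m

h_f = 10.67·25.0·0.00511^1.852 / (146^1.852·0.0717^4.8704) = 0.5595 m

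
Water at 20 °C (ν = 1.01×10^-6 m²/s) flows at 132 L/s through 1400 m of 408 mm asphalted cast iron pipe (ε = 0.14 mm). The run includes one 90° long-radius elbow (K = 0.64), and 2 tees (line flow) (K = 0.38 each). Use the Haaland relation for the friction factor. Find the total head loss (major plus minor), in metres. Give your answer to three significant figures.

H_L ≈ 3.05 m

V = 4Q/(πD²) = 1.010 m/s; V²/2g = 0.05196 m
Re = 4.08×10^5, ε/D = 3.43×10^-4 → f = 0.01671 (Haaland)
Major: h_f = f(L/D)·V²/2g = 0.01671·3431·0.05196 = 2.978 m
Minor: ΣK = 1.40; h_m = ΣK·V²/2g = 0.07274 m
Total H_L = 2.978 + 0.07274 = 3.051 m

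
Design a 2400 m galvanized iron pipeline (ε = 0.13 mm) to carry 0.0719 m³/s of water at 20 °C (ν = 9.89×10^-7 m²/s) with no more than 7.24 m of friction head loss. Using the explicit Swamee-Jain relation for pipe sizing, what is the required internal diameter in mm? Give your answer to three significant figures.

Swamee-Jain (Type III): D = 0.66·[ε^1.25·(LQ²/(gh_f))^4.75 + ν·Q^9.4·(L/(gh_f))^5.2]^0.04
LQ²/(gh_f) = 0.1747; L/(gh_f) = 33.79
Term 1 = ε^1.25·(…)^4.75 = 3.49×10^-9; Term 2 = ν·Q^9.4·(…)^5.2 = 1.58×10^-9
D = 0.66·(3.49×10^-9 + 1.58×10^-9)^0.04 = 0.3074 m = 307 mm
Check: V = 0.969 m/s, Re = 3.01×10^5, f = 0.01786, h_f = 6.67 m ≈ 7.24 m ✓

D ≈ 307 mm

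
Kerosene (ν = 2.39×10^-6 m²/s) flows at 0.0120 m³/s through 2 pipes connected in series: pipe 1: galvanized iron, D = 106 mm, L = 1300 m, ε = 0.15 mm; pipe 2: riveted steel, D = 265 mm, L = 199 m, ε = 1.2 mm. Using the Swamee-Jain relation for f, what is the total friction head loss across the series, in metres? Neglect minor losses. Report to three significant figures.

H ≈ 28.7 m

Pipe 1: V = 1.360 m/s, Re = 6.03×10^4, ε/D = 0.00142, f = 0.02480, h_1 = f(L/D)V²/2g = 28.67 m
Pipe 2: V = 0.2176 m/s, Re = 2.41×10^4, ε/D = 0.00453, f = 0.03363, h_2 = f(L/D)V²/2g = 0.06092 m
Series → Q common, losses add: H = Σh = 28.73 m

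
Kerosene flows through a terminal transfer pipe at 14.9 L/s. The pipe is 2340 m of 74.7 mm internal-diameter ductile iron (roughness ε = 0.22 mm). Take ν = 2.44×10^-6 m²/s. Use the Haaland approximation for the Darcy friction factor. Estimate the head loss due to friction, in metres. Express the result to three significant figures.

h_f ≈ 502 m

V = 4Q/(πD²) = 4·0.0149/(π·0.0747²) = 3.400 m/s
Re = VD/ν = 3.400·0.0747/2.44×10^-6 = 1.04×10^5 → turbulent
ε/D = 0.22/74.7 = 0.00295
Haaland: f = 0.02722
h_f = f(L/D)V²/(2g) = 0.02722·(2340/0.0747)·3.400²/(2·9.81) = 502.4 m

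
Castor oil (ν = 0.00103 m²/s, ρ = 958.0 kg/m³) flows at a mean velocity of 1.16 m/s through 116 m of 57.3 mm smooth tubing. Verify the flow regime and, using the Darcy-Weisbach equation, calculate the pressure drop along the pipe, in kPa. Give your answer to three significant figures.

Re = VD/ν = 1.16·0.05730/0.00103 = 64.5 → laminar (Re < 2300)
f = 64/Re = 0.9918
h_f = f(L/D)V²/(2g) = 0.9918·(116/0.05730)·1.16²/(2·9.81) = 137.7 m
Δp = ρg·h_f = 958.0·9.81·137.7 = 1294 kPa

Δp ≈ 1290 kPa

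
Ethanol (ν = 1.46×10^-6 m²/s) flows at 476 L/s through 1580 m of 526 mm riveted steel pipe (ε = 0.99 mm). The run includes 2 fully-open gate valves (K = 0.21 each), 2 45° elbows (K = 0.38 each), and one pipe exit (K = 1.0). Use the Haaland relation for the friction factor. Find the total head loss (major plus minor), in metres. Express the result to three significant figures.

H_L ≈ 17.7 m

V = 4Q/(πD²) = 2.191 m/s; V²/2g = 0.2446 m
Re = 7.89×10^5, ε/D = 0.00188 → f = 0.02331 (Haaland)
Major: h_f = f(L/D)·V²/2g = 0.02331·3004·0.2446 = 17.12 m
Minor: ΣK = 2.18; h_m = ΣK·V²/2g = 0.5331 m
Total H_L = 17.12 + 0.5331 = 17.66 m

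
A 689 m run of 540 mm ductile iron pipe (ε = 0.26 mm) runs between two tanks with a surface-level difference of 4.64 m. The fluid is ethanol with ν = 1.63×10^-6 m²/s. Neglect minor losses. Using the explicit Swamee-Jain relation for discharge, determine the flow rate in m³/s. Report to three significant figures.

Q ≈ 0.465 m³/s

Swamee-Jain (Type II): Q = -0.965·√(gD⁵h_f/L)·ln[ε/(3.7D) + √(3.17ν²L/(gD³h_f))]
√(gD⁵h_f/L) = √(9.81·0.540⁵·4.64/689) = 0.05508
ε/(3.7D) = 1.30×10^-4; √(3.17ν²L/(gD³h_f)) = 2.85×10^-5
Q = -0.965·0.05508·ln(1.586×10^-4) = 0.4650 m³/s
Check: V = 2.03 m/s, Re = 6.73×10^5, f = 0.01742, h_f = 4.67 m ≈ 4.64 m ✓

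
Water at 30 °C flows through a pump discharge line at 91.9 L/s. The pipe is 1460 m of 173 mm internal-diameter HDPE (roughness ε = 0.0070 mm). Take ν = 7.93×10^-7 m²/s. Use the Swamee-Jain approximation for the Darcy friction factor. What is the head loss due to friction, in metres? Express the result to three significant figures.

V = 4Q/(πD²) = 4·0.0919/(π·0.173²) = 3.910 m/s
Re = VD/ν = 3.910·0.173/7.93×10^-7 = 8.53×10^5 → turbulent
ε/D = 0.0070/173 = 4.05×10^-5
Swamee-Jain: f = 0.01275
h_f = f(L/D)V²/(2g) = 0.01275·(1460/0.173)·3.910²/(2·9.81) = 83.82 m

h_f ≈ 83.8 m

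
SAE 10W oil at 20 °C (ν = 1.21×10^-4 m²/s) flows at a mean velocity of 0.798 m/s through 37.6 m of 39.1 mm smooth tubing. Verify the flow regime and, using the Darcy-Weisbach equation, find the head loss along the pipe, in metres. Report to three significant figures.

h_f ≈ 7.75 m

Re = VD/ν = 0.798·0.03910/1.21×10^-4 = 258 → laminar (Re < 2300)
f = 64/Re = 0.2482
h_f = f(L/D)V²/(2g) = 0.2482·(37.6/0.03910)·0.798²/(2·9.81) = 7.746 m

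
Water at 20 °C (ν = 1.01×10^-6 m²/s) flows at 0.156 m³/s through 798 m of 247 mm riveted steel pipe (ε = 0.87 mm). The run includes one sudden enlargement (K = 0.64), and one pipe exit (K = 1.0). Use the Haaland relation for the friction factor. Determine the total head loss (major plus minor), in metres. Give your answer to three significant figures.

V = 4Q/(πD²) = 3.256 m/s; V²/2g = 0.5402 m
Re = 7.96×10^5, ε/D = 0.00352 → f = 0.02758 (Haaland)
Major: h_f = f(L/D)·V²/2g = 0.02758·3231·0.5402 = 48.14 m
Minor: ΣK = 1.64; h_m = ΣK·V²/2g = 0.8860 m
Total H_L = 48.14 + 0.8860 = 49.02 m

H_L ≈ 49.0 m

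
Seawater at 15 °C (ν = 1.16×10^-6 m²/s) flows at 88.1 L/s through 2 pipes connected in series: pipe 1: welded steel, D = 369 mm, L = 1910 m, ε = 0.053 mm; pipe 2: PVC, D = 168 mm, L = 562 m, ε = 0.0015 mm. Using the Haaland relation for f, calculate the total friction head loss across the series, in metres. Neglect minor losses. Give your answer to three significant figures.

Pipe 1: V = 0.8238 m/s, Re = 2.62×10^5, ε/D = 1.44×10^-4, f = 0.01588, h_1 = f(L/D)V²/2g = 2.843 m
Pipe 2: V = 3.974 m/s, Re = 5.76×10^5, ε/D = 8.93×10^-6, f = 0.01285, h_2 = f(L/D)V²/2g = 34.61 m
Series → Q common, losses add: H = Σh = 37.45 m

H ≈ 37.5 m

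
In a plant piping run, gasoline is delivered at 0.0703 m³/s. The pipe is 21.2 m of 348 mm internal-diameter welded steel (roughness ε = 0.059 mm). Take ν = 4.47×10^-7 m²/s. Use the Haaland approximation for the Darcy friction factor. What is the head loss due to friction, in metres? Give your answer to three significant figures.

V = 4Q/(πD²) = 4·0.0703/(π·0.348²) = 0.7391 m/s
Re = VD/ν = 0.7391·0.348/4.47×10^-7 = 5.75×10^5 → turbulent
ε/D = 0.059/348 = 1.70×10^-4
Haaland: f = 0.01481
h_f = f(L/D)V²/(2g) = 0.01481·(21.2/0.348)·0.7391²/(2·9.81) = 0.02513 m

h_f ≈ 0.0251 m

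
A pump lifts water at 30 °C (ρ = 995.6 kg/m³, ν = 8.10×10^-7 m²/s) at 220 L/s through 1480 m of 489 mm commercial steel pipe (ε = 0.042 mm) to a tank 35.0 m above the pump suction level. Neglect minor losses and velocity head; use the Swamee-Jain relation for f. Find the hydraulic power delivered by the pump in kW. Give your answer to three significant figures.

P_hyd ≈ 81.5 kW

V = 4Q/(πD²) = 1.171 m/s; Re = 7.07×10^5; ε/D = 8.59×10^-5; f = 0.01375
h_f = f(L/D)V²/2g = 2.910 m
Total head H = z + h_f = 35.0 + 2.910 = 37.91 m
P_hyd = ρgQH = 995.6·9.81·0.220·37.91 = 81.46 kW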